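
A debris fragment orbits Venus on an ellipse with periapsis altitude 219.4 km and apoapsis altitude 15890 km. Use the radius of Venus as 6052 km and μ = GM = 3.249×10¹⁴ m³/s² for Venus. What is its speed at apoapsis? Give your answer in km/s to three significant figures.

v ≈ 2.57 km/s

r_p = 6052 + 219.4 = 6271.4 km = 6.2714×10⁶ m.
r_a = 6052 + 15890 = 21942 km = 2.1942×10⁷ m.
Semi-major axis a = (r_p + r_a)/2 = 14107 km = 1.411×10⁷ m.
Vis-viva: v² = μ(2/r − 1/a) = 3.249×10¹⁴ × (9.115×10⁻⁸ − 7.089×10⁻⁸) = 6.583×10⁶ m²/s².
v = 2566 m/s = 2.566 km/s.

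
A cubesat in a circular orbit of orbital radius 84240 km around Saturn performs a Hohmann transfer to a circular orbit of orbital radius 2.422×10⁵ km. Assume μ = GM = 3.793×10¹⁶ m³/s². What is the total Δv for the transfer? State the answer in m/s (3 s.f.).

r₁ = 84240 km = 8.424×10⁷ m.
r₂ = 2.422×10⁵ km = 2.422×10⁸ m.
Transfer ellipse a_t = (r₁ + r₂)/2 = 1.632×10⁸ m.
At r₁: circular v_c1 = √(μ/r₁) = 21220 m/s; transfer-perikrone v_p = √[μ(2/r₁ − 1/a_t)] = 25850 m/s.
Δv₁ = v_p − v_c1 = 4629 m/s.
At r₂: circular v_c2 = √(μ/r₂) = 12510 m/s; transfer-apokrone v_a = √[μ(2/r₂ − 1/a_t)] = 8990 m/s.
Δv₂ = v_c2 − v_a = 3524 m/s.
Total Δv = Δv₁ + Δv₂ = 8153 m/s.

Δv_total ≈ 8150 m/s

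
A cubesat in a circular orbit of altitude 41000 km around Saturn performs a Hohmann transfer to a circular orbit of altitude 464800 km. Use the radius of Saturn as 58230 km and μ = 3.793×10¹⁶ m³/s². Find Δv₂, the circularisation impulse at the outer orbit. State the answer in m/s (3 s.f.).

r₁ = 58230 + 41000 = 99230 km = 9.9230×10⁷ m.
r₂ = 58230 + 464800 = 523030 km = 5.2303×10⁸ m.
Transfer ellipse a_t = (r₁ + r₂)/2 = 3.111×10⁸ m.
At r₁: circular v_c1 = √(μ/r₁) = 19550 m/s; transfer-perikrone v_p = √[μ(2/r₁ − 1/a_t)] = 25350 m/s.
At r₂: circular v_c2 = √(μ/r₂) = 8516 m/s; transfer-apokrone v_a = √[μ(2/r₂ − 1/a_t)] = 4809 m/s.
Δv₂ = v_c2 − v_a = 3707 m/s.

Δv ≈ 3710 m/s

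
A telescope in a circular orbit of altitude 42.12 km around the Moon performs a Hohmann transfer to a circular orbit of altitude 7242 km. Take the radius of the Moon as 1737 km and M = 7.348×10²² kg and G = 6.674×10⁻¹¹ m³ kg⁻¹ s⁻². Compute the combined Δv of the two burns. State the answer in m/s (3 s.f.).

μ = GM = 6.674×10⁻¹¹ × 7.348×10²² = 4.904×10¹² m³/s².
r₁ = 1737 + 42.12 = 1779.1 km = 1.7791×10⁶ m.
r₂ = 1737 + 7242 = 8979.0 km = 8.9790×10⁶ m.
Transfer ellipse a_t = (r₁ + r₂)/2 = 5.379×10⁶ m.
At r₁: circular v_c1 = √(μ/r₁) = 1660 m/s; transfer-perilune v_p = √[μ(2/r₁ − 1/a_t)] = 2145 m/s.
Δv₁ = v_p − v_c1 = 484.8 m/s.
At r₂: circular v_c2 = √(μ/r₂) = 739.0 m/s; transfer-apolune v_a = √[μ(2/r₂ − 1/a_t)] = 425.0 m/s.
Δv₂ = v_c2 − v_a = 314.0 m/s.
Total Δv = Δv₁ + Δv₂ = 798.8 m/s.

Δv_total ≈ 799 m/s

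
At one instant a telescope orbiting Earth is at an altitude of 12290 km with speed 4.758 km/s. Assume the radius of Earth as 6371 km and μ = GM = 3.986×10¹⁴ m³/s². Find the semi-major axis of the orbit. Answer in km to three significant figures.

a ≈ 19800 km

r = 6371 + 12290 = 18661 km = 1.866×10⁷ m.
Vis-viva rearranged: 1/a = 2/r − v²/μ = 1.072×10⁻⁷ − 5.680×10⁻⁸ = 5.038×10⁻⁸ m⁻¹.
a = 1.985×10⁷ m = 19849 km.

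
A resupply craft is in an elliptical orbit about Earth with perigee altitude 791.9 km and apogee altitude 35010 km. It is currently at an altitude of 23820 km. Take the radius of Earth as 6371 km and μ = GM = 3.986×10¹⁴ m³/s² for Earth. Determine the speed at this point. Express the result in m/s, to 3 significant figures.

r_p = 6371 + 791.9 = 7162.9 km = 7.1629×10⁶ m.
r_a = 6371 + 35010 = 41381 km = 4.1381×10⁷ m.
r = 6371 + 23820 = 30191 km = 3.019×10⁷ m.
Semi-major axis a = (r_p + r_a)/2 = 24272 km = 2.427×10⁷ m.
Vis-viva: v² = μ(2/r − 1/a) = 3.986×10¹⁴ × (6.624×10⁻⁸ − 4.120×10⁻⁸) = 9.983×10⁶ m²/s².
v = 3160 m/s.

v ≈ 3160 m/s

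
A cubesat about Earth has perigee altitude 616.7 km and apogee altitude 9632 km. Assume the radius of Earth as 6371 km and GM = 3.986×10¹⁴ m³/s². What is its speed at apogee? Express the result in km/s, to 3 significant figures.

r_p = 6371 + 616.7 = 6987.7 km = 6.9877×10⁶ m.
r_a = 6371 + 9632 = 16003 km = 1.6003×10⁷ m.
Semi-major axis a = (r_p + r_a)/2 = 11495 km = 1.150×10⁷ m.
Vis-viva: v² = μ(2/r − 1/a) = 3.986×10¹⁴ × (1.250×10⁻⁷ − 8.699×10⁻⁸) = 1.514×10⁷ m²/s².
v = 3891 m/s = 3.891 km/s.

v ≈ 3.89 km/s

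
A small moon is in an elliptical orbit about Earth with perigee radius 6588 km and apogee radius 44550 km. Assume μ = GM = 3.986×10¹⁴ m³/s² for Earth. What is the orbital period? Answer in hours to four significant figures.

Semi-major axis a = (r_p + r_a)/2 = (6588.0 + 44550)/2 = 25569 km = 2.557×10⁷ m.
By Kepler's third law T = 2π√(a³/μ) = 2π × 6.476×10³ = 4.069×10⁴ s.
= 11.30 hours.

T ≈ 11.30 hours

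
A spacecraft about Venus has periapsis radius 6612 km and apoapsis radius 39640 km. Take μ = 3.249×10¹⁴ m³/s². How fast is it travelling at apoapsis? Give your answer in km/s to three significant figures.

v ≈ 1.53 km/s

Semi-major axis a = (r_p + r_a)/2 = 23126 km = 2.313×10⁷ m.
Vis-viva: v² = μ(2/r − 1/a) = 3.249×10¹⁴ × (5.045×10⁻⁸ − 4.324×10⁻⁸) = 2.343×10⁶ m²/s².
v = 1531 m/s = 1.531 km/s.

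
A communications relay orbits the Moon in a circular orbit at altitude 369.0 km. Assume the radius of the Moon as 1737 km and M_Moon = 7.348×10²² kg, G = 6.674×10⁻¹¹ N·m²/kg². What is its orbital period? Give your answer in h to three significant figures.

T ≈ 2.41 h

μ = GM = 6.674×10⁻¹¹ × 7.348×10²² = 4.904×10¹² m³/s².
r = 1737 + 369.0 = 2106.0 km = 2.1060×10⁶ m.
Kepler's third law: T = 2π√(r³/μ) = 2π√((2.106×10⁶)³ / 4.904×10¹²).
r³/μ = 1.905×10⁶ s², so T = 2π × 1.380×10³ = 8.671×10³ s.
Converting: 8.671×10³ s ÷ 3600 = 2.409 h.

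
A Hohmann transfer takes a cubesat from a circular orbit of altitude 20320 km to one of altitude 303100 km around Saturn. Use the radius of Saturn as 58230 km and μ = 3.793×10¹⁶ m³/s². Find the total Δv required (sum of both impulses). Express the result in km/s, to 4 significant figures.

Δv_total ≈ 10.31 km/s

r₁ = 58230 + 20320 = 78550 km = 7.8550×10⁷ m.
r₂ = 58230 + 303100 = 361330 km = 3.6133×10⁸ m.
Transfer ellipse a_t = (r₁ + r₂)/2 = 2.199×10⁸ m.
At r₁: circular v_c1 = √(μ/r₁) = 21970 m/s; transfer-perikrone v_p = √[μ(2/r₁ − 1/a_t)] = 28170 m/s.
Δv₁ = v_p − v_c1 = 6191 m/s.
At r₂: circular v_c2 = √(μ/r₂) = 10250 m/s; transfer-apokrone v_a = √[μ(2/r₂ − 1/a_t)] = 6123 m/s.
Δv₂ = v_c2 − v_a = 4123 m/s.
Total Δv = Δv₁ + Δv₂ = 10310 m/s = 10.31 km/s.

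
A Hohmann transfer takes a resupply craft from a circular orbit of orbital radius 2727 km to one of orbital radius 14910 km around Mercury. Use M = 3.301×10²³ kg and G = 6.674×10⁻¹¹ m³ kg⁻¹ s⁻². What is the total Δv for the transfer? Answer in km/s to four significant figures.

Δv_total ≈ 1.393 km/s

μ = GM = 6.674×10⁻¹¹ × 3.301×10²³ = 2.203×10¹³ m³/s².
r₁ = 2727 km = 2.727×10⁶ m.
r₂ = 14910 km = 1.491×10⁷ m.
Transfer ellipse a_t = (r₁ + r₂)/2 = 8.818×10⁶ m.
At r₁: circular v_c1 = √(μ/r₁) = 2842 m/s; transfer-periherm v_p = √[μ(2/r₁ − 1/a_t)] = 3696 m/s.
Δv₁ = v_p − v_c1 = 853.5 m/s.
At r₂: circular v_c2 = √(μ/r₂) = 1216 m/s; transfer-apoherm v_a = √[μ(2/r₂ − 1/a_t)] = 676.0 m/s.
Δv₂ = v_c2 − v_a = 539.6 m/s.
Total Δv = Δv₁ + Δv₂ = 1393 m/s = 1.393 km/s.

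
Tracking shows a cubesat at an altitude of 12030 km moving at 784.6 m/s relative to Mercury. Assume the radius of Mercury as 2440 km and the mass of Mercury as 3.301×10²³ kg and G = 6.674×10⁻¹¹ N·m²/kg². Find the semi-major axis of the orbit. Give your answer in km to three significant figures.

a ≈ 9070 km

μ = GM = 6.674×10⁻¹¹ × 3.301×10²³ = 2.203×10¹³ m³/s².
r = 2440 + 12030 = 14470 km = 1.447×10⁷ m.
Specific orbital energy ε = v²/2 − μ/r = (784.6)²/2 − 2.203×10¹³/1.447×10⁷ = -1.215×10⁶ J/kg.
Since ε = −μ/(2a), a = −μ/(2ε) = 9.068×10⁶ m = 9068.3 km.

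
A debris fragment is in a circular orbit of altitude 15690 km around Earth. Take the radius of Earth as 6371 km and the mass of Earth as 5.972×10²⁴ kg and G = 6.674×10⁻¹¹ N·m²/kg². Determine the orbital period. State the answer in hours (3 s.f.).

μ = GM = 6.674×10⁻¹¹ × 5.972×10²⁴ = 3.986×10¹⁴ m³/s².
r = 6371 + 15690 = 22061 km = 2.2061×10⁷ m.
Kepler's third law: T = 2π√(r³/μ) = 2π√((2.206×10⁷)³ / 3.986×10¹⁴).
r³/μ = 2.694×10⁷ s², so T = 2π × 5.190×10³ = 3.261×10⁴ s.
Converting: 3.261×10⁴ s ÷ 3600 = 9.059 hours.

T ≈ 9.06 hours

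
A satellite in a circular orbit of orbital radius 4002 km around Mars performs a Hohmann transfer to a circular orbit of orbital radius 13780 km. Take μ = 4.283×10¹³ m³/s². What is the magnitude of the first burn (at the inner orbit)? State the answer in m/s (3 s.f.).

r₁ = 4002 km = 4.002×10⁶ m.
r₂ = 13780 km = 1.378×10⁷ m.
Transfer ellipse a_t = (r₁ + r₂)/2 = 8.891×10⁶ m.
At r₁: circular v_c1 = √(μ/r₁) = 3271 m/s; transfer-periapsis v_p = √[μ(2/r₁ − 1/a_t)] = 4073 m/s.
Δv₁ = v_p − v_c1 = 801.3 m/s.

Δv ≈ 801 m/s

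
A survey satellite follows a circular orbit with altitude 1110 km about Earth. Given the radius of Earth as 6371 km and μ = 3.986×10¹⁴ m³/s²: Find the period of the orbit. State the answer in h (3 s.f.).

r = 6371 + 1110 = 7481.0 km = 7.4810×10⁶ m.
Kepler's third law: T = 2π√(r³/μ) = 2π√((7.481×10⁶)³ / 3.986×10¹⁴).
r³/μ = 1.050×10⁶ s², so T = 2π × 1.025×10³ = 6.439×10³ s.
Converting: 6.439×10³ s ÷ 3600 = 1.789 h.

T ≈ 1.79 h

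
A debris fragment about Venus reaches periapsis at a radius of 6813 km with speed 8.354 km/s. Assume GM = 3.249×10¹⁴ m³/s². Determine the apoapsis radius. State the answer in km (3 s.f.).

apoapsis radius ≈ 18600 km

r_p = 6.813×10⁶ m.
Specific energy ε = v²/2 − μ/r = -1.279×10⁷ J/kg, so a = −μ/(2ε) = 1.270×10⁷ m.
The apsides satisfy r_p + r_a = 2a, so the apoapsis radius is 2a − r_p = 1.858×10⁷ m = 18583 km.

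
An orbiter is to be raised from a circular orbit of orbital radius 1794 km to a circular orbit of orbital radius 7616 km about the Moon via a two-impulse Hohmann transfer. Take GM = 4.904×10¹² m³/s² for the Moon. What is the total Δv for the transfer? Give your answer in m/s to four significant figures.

r₁ = 1794 km = 1.794×10⁶ m.
r₂ = 7616 km = 7.616×10⁶ m.
Transfer ellipse a_t = (r₁ + r₂)/2 = 4.705×10⁶ m.
At r₁: circular v_c1 = √(μ/r₁) = 1653 m/s; transfer-perilune v_p = √[μ(2/r₁ − 1/a_t)] = 2104 m/s.
Δv₁ = v_p − v_c1 = 450.2 m/s.
At r₂: circular v_c2 = √(μ/r₂) = 802.4 m/s; transfer-apolune v_a = √[μ(2/r₂ − 1/a_t)] = 495.5 m/s.
Δv₂ = v_c2 − v_a = 306.9 m/s.
Total Δv = Δv₁ + Δv₂ = 757.1 m/s.

Δv_total ≈ 757.1 m/s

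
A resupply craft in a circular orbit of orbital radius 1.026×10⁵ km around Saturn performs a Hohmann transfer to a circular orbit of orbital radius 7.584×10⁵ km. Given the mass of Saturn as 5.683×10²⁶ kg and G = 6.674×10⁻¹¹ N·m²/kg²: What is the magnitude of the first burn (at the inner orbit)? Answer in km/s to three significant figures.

Δv ≈ 6.29 km/s

μ = GM = 6.674×10⁻¹¹ × 5.683×10²⁶ = 3.793×10¹⁶ m³/s².
r₁ = 1.026×10⁵ km = 1.026×10⁸ m.
r₂ = 7.584×10⁵ km = 7.584×10⁸ m.
Transfer ellipse a_t = (r₁ + r₂)/2 = 4.305×10⁸ m.
At r₁: circular v_c1 = √(μ/r₁) = 19230 m/s; transfer-perikrone v_p = √[μ(2/r₁ − 1/a_t)] = 25520 m/s.
Δv₁ = v_p − v_c1 = 6293 m/s.
= 6.293 km/s.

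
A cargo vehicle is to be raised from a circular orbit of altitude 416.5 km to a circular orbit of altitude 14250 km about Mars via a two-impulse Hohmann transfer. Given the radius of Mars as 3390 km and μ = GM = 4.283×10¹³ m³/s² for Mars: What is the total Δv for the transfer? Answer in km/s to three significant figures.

Δv_total ≈ 1.58 km/s

r₁ = 3390 + 416.5 = 3806.5 km = 3.8065×10⁶ m.
r₂ = 3390 + 14250 = 17640 km = 1.7640×10⁷ m.
Transfer ellipse a_t = (r₁ + r₂)/2 = 1.072×10⁷ m.
At r₁: circular v_c1 = √(μ/r₁) = 3354 m/s; transfer-periapsis v_p = √[μ(2/r₁ − 1/a_t)] = 4302 m/s.
Δv₁ = v_p − v_c1 = 947.9 m/s.
At r₂: circular v_c2 = √(μ/r₂) = 1558 m/s; transfer-apoapsis v_a = √[μ(2/r₂ − 1/a_t)] = 928.4 m/s.
Δv₂ = v_c2 − v_a = 629.8 m/s.
Total Δv = Δv₁ + Δv₂ = 1578 m/s = 1.578 km/s.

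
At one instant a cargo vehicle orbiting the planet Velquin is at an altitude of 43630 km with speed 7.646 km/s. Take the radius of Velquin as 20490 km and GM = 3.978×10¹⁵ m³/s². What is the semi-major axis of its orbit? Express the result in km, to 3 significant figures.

a ≈ 60600 km

r = 20490 + 43630 = 64120 km = 6.412×10⁷ m.
Vis-viva rearranged: 1/a = 2/r − v²/μ = 3.119×10⁻⁸ − 1.470×10⁻⁸ = 1.650×10⁻⁸ m⁻¹.
a = 6.062×10⁷ m = 60623 km.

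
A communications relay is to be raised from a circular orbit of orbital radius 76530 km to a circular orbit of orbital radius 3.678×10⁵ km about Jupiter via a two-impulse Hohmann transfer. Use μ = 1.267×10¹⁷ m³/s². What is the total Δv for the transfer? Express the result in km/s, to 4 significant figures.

Δv_total ≈ 19.33 km/s

r₁ = 76530 km = 7.653×10⁷ m.
r₂ = 3.678×10⁵ km = 3.678×10⁸ m.
Transfer ellipse a_t = (r₁ + r₂)/2 = 2.222×10⁸ m.
At r₁: circular v_c1 = √(μ/r₁) = 40690 m/s; transfer-perijove v_p = √[μ(2/r₁ − 1/a_t)] = 52350 m/s.
Δv₁ = v_p − v_c1 = 11660 m/s.
At r₂: circular v_c2 = √(μ/r₂) = 18560 m/s; transfer-apojove v_a = √[μ(2/r₂ − 1/a_t)] = 10890 m/s.
Δv₂ = v_c2 − v_a = 7667 m/s.
Total Δv = Δv₁ + Δv₂ = 19330 m/s = 19.33 km/s.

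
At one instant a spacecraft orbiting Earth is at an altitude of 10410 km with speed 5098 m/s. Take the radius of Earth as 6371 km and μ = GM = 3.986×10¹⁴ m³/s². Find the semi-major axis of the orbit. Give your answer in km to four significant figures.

a ≈ 18530 km

r = 6371 + 10410 = 16781 km = 1.678×10⁷ m.
Specific orbital energy ε = v²/2 − μ/r = (5098)²/2 − 3.986×10¹⁴/1.678×10⁷ = -1.076×10⁷ J/kg.
Since ε = −μ/(2a), a = −μ/(2ε) = 1.853×10⁷ m = 18525 km.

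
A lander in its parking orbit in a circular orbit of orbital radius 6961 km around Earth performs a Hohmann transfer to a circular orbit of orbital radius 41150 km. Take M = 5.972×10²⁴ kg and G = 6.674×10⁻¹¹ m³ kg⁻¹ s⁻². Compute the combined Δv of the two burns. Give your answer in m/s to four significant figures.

Δv_total ≈ 3768 m/s

μ = GM = 6.674×10⁻¹¹ × 5.972×10²⁴ = 3.986×10¹⁴ m³/s².
r₁ = 6961 km = 6.961×10⁶ m.
r₂ = 41150 km = 4.115×10⁷ m.
Transfer ellipse a_t = (r₁ + r₂)/2 = 2.406×10⁷ m.
At r₁: circular v_c1 = √(μ/r₁) = 7567 m/s; transfer-perigee v_p = √[μ(2/r₁ − 1/a_t)] = 9897 m/s.
Δv₁ = v_p − v_c1 = 2330 m/s.
At r₂: circular v_c2 = √(μ/r₂) = 3112 m/s; transfer-apogee v_a = √[μ(2/r₂ − 1/a_t)] = 1674 m/s.
Δv₂ = v_c2 − v_a = 1438 m/s.
Total Δv = Δv₁ + Δv₂ = 3768 m/s.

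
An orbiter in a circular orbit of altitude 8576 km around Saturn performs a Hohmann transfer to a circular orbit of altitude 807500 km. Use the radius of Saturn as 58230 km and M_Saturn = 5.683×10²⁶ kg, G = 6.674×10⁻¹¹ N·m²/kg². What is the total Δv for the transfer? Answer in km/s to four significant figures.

Δv_total ≈ 12.75 km/s

μ = GM = 6.674×10⁻¹¹ × 5.683×10²⁶ = 3.793×10¹⁶ m³/s².
r₁ = 58230 + 8576 = 66806 km = 6.6806×10⁷ m.
r₂ = 58230 + 807500 = 865730 km = 8.6573×10⁸ m.
Transfer ellipse a_t = (r₁ + r₂)/2 = 4.663×10⁸ m.
At r₁: circular v_c1 = √(μ/r₁) = 23830 m/s; transfer-perikrone v_p = √[μ(2/r₁ − 1/a_t)] = 32470 m/s.
Δv₁ = v_p − v_c1 = 8640 m/s.
At r₂: circular v_c2 = √(μ/r₂) = 6619 m/s; transfer-apokrone v_a = √[μ(2/r₂ − 1/a_t)] = 2505 m/s.
Δv₂ = v_c2 − v_a = 4114 m/s.
Total Δv = Δv₁ + Δv₂ = 12750 m/s = 12.75 km/s.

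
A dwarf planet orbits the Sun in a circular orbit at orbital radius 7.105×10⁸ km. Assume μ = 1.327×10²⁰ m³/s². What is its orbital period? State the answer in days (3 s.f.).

r = 7.105×10⁸ km = 7.105×10¹¹ m.
Kepler's third law: T = 2π√(r³/μ) = 2π√((7.105×10¹¹)³ / 1.327×10²⁰).
r³/μ = 2.703×10¹⁵ s², so T = 2π × 5.199×10⁷ = 3.267×10⁸ s.
Converting: 3.267×10⁸ s ÷ 86400 = 3781 days.

T ≈ 3780 days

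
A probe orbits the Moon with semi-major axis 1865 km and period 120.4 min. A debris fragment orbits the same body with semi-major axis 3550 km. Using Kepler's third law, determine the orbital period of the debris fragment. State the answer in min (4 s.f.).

Kepler's third law: T² ∝ a³, so T₂ = T₁ (a₂/a₁)^(3/2).
a₂/a₁ = 1.903, (a₂/a₁)^(3/2) = 2.626.
T₂ = 120.4 × 2.626 = 316.2 min.

T₂ ≈ 316.2 min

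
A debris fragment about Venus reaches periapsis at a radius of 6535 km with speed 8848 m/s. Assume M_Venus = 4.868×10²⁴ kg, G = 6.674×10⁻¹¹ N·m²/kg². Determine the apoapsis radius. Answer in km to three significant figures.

μ = GM = 6.674×10⁻¹¹ × 4.868×10²⁴ = 3.249×10¹⁴ m³/s².
r_p = 6.535×10⁶ m.
Specific energy ε = v²/2 − μ/r = -1.057×10⁷ J/kg, so a = −μ/(2ε) = 1.537×10⁷ m.
The apsides satisfy r_p + r_a = 2a, so the apoapsis radius is 2a − r_p = 2.420×10⁷ m = 24197 km.

apoapsis radius ≈ 24200 km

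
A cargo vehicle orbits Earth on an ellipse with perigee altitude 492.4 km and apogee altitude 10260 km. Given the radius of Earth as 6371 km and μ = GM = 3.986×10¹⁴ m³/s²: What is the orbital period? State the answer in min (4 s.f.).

T ≈ 211.2 min

r_p = 6371 + 492.4 = 6863.4 km = 6.8634×10⁶ m.
r_a = 6371 + 10260 = 16631 km = 1.6631×10⁷ m.
Semi-major axis a = (r_p + r_a)/2 = (6863.4 + 16631)/2 = 11747 km = 1.175×10⁷ m.
By Kepler's third law T = 2π√(a³/μ) = 2π × 2.017×10³ = 1.267×10⁴ s.
= 211.2 min.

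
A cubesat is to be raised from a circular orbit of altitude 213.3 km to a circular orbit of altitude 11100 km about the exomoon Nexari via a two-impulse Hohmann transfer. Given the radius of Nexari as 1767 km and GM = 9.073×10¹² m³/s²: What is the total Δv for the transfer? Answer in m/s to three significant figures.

Δv_total ≈ 1080 m/s

r₁ = 1767 + 213.3 = 1980.3 km = 1.9803×10⁶ m.
r₂ = 1767 + 11100 = 12867 km = 1.2867×10⁷ m.
Transfer ellipse a_t = (r₁ + r₂)/2 = 7.424×10⁶ m.
At r₁: circular v_c1 = √(μ/r₁) = 2140 m/s; transfer-periapsis v_p = √[μ(2/r₁ − 1/a_t)] = 2818 m/s.
Δv₁ = v_p − v_c1 = 677.5 m/s.
At r₂: circular v_c2 = √(μ/r₂) = 839.7 m/s; transfer-apoapsis v_a = √[μ(2/r₂ − 1/a_t)] = 433.7 m/s.
Δv₂ = v_c2 − v_a = 406.0 m/s.
Total Δv = Δv₁ + Δv₂ = 1084 m/s.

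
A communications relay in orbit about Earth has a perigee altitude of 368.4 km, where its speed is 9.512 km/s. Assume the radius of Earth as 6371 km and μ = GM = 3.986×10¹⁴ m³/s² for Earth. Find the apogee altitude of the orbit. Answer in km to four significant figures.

apogee altitude ≈ 15550 km

r_p = 6371 + 368.4 = 6739.4 km = 6.739×10⁶ m.
Specific energy ε = v²/2 − μ/r = -1.391×10⁷ J/kg, so a = −μ/(2ε) = 1.433×10⁷ m.
The apsides satisfy r_p + r_a = 2a, so the apogee radius is 2a − r_p = 2.193×10⁷ m = 21925 km.
Apogee altitude = 21925 − 6371 = 15554 km.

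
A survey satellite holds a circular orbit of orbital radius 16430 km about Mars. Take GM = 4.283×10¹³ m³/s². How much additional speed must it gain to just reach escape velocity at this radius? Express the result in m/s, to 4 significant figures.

r = 16430 km = 1.643×10⁷ m.
Circular speed v_c = √(μ/r) = 1615 m/s.
Escape speed v_esc = √(2μ/r) = √2 × v_c = 2283 m/s.
Δv = v_esc − v_c = 668.8 m/s.

Δv ≈ 668.8 m/s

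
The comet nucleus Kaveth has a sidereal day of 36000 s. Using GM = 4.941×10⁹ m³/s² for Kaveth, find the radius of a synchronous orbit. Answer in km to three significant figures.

r_sync ≈ 545 km

A synchronous orbit has period T, so by Kepler's third law a = (μT²/4π²)^(1/3).
μT²/4π² = 4.941×10⁹ × (3.600×10⁴)² / 39.48 = 1.622×10¹⁷ m³.
a = 5.454×10⁵ m = 545.36 km.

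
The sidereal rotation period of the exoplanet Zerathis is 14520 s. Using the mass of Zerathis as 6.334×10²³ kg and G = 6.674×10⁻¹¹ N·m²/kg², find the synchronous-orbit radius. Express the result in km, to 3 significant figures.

μ = GM = 6.674×10⁻¹¹ × 6.334×10²³ = 4.227×10¹³ m³/s².
A synchronous orbit has period T, so by Kepler's third law a = (μT²/4π²)^(1/3).
μT²/4π² = 4.227×10¹³ × (1.452×10⁴)² / 39.48 = 2.258×10²⁰ m³.
a = 6.089×10⁶ m = 6089.0 km.

r_sync ≈ 6090 km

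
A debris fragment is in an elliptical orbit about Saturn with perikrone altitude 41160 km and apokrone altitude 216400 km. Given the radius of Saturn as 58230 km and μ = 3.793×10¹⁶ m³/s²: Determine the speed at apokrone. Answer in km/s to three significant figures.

r_p = 58230 + 41160 = 99390 km = 9.9390×10⁷ m.
r_a = 58230 + 216400 = 274630 km = 2.7463×10⁸ m.
Semi-major axis a = (r_p + r_a)/2 = 1.8701×10⁵ km = 1.870×10⁸ m.
Vis-viva: v² = μ(2/r − 1/a) = 3.793×10¹⁶ × (7.283×10⁻⁹ − 5.347×10⁻⁹) = 7.340×10⁷ m²/s².
v = 8568 m/s = 8.568 km/s.

v ≈ 8.57 km/s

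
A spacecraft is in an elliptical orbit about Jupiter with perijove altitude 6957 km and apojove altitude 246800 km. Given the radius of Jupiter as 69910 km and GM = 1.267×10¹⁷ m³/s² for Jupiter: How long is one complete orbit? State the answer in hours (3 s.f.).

r_p = 69910 + 6957 = 76867 km = 7.6867×10⁷ m.
r_a = 69910 + 246800 = 316710 km = 3.1671×10⁸ m.
Semi-major axis a = (r_p + r_a)/2 = (76867 + 3.1671×10⁵)/2 = 1.9679×10⁵ km = 1.968×10⁸ m.
By Kepler's third law T = 2π√(a³/μ) = 2π × 7.756×10³ = 4.873×10⁴ s.
= 13.54 hours.

T ≈ 13.5 hours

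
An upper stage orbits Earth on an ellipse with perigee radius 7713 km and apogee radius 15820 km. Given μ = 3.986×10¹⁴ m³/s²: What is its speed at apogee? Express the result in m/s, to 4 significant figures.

Semi-major axis a = (r_p + r_a)/2 = 11766 km = 1.177×10⁷ m.
Vis-viva: v² = μ(2/r − 1/a) = 3.986×10¹⁴ × (1.264×10⁻⁷ − 8.499×10⁻⁸) = 1.652×10⁷ m²/s².
v = 4064 m/s.

v ≈ 4064 m/s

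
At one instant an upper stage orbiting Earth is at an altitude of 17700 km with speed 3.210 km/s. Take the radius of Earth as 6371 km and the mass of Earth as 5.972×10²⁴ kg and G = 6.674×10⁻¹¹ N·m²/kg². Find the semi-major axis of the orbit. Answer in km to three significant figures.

a ≈ 17500 km

μ = GM = 6.674×10⁻¹¹ × 5.972×10²⁴ = 3.986×10¹⁴ m³/s².
r = 6371 + 17700 = 24071 km = 2.407×10⁷ m.
Specific orbital energy ε = v²/2 − μ/r = (3210)²/2 − 3.986×10¹⁴/2.407×10⁷ = -1.141×10⁷ J/kg.
Since ε = −μ/(2a), a = −μ/(2ε) = 1.747×10⁷ m = 17472 km.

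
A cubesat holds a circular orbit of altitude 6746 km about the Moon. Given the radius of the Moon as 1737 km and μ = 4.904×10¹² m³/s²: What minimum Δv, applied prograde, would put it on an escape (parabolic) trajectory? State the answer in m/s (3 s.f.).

Δv ≈ 315 m/s

r = 1737 + 6746 = 8483.0 km = 8.4830×10⁶ m.
Circular speed v_c = √(μ/r) = 760.3 m/s.
Escape speed v_esc = √(2μ/r) = √2 × v_c = 1075 m/s.
Δv = v_esc − v_c = 314.9 m/s.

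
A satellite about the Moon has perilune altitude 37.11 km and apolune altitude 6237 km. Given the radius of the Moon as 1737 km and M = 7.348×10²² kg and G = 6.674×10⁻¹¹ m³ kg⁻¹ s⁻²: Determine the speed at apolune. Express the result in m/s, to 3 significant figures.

v ≈ 473 m/s

μ = GM = 6.674×10⁻¹¹ × 7.348×10²² = 4.904×10¹² m³/s².
r_p = 1737 + 37.11 = 1774.1 km = 1.7741×10⁶ m.
r_a = 1737 + 6237 = 7974.0 km = 7.9740×10⁶ m.
Semi-major axis a = (r_p + r_a)/2 = 4874.1 km = 4.874×10⁶ m.
Vis-viva: v² = μ(2/r − 1/a) = 4.904×10¹² × (2.508×10⁻⁷ − 2.052×10⁻⁷) = 2.239×10⁵ m²/s².
v = 473.1 m/s.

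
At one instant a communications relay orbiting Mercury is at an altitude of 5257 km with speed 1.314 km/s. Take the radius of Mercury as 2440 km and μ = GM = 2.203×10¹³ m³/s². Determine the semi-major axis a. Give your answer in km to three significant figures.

r = 2440 + 5257 = 7697.0 km = 7.697×10⁶ m.
Vis-viva rearranged: 1/a = 2/r − v²/μ = 2.598×10⁻⁷ − 7.837×10⁻⁸ = 1.815×10⁻⁷ m⁻¹.
a = 5.511×10⁶ m = 5510.7 km.

a ≈ 5510 km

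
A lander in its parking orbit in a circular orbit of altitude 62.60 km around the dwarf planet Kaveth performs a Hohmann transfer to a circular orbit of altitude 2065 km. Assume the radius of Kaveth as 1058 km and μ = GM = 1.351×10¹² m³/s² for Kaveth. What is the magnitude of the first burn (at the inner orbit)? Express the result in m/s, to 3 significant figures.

Δv ≈ 234 m/s

r₁ = 1058 + 62.60 = 1120.6 km = 1.1206×10⁶ m.
r₂ = 1058 + 2065 = 3123.0 km = 3.1230×10⁶ m.
Transfer ellipse a_t = (r₁ + r₂)/2 = 2.122×10⁶ m.
At r₁: circular v_c1 = √(μ/r₁) = 1098 m/s; transfer-periapsis v_p = √[μ(2/r₁ − 1/a_t)] = 1332 m/s.
Δv₁ = v_p − v_c1 = 234.1 m/s.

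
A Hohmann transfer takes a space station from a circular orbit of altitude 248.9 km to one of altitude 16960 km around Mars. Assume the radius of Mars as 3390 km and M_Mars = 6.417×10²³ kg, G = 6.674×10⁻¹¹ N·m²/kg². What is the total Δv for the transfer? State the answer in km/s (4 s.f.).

Δv_total ≈ 1.690 km/s

μ = GM = 6.674×10⁻¹¹ × 6.417×10²³ = 4.283×10¹³ m³/s².
r₁ = 3390 + 248.9 = 3638.9 km = 3.6389×10⁶ m.
r₂ = 3390 + 16960 = 20350 km = 2.0350×10⁷ m.
Transfer ellipse a_t = (r₁ + r₂)/2 = 1.199×10⁷ m.
At r₁: circular v_c1 = √(μ/r₁) = 3431 m/s; transfer-periapsis v_p = √[μ(2/r₁ − 1/a_t)] = 4469 m/s.
Δv₁ = v_p − v_c1 = 1038 m/s.
At r₂: circular v_c2 = √(μ/r₂) = 1451 m/s; transfer-apoapsis v_a = √[μ(2/r₂ − 1/a_t)] = 799.0 m/s.
Δv₂ = v_c2 − v_a = 651.7 m/s.
Total Δv = Δv₁ + Δv₂ = 1690 m/s = 1.690 km/s.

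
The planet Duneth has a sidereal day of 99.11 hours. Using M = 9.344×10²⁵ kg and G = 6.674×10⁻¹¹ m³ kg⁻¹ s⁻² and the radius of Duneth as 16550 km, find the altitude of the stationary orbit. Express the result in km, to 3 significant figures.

μ = GM = 6.674×10⁻¹¹ × 9.344×10²⁵ = 6.236×10¹⁵ m³/s².
T = 99.11 hours = 3.568×10⁵ s.
A synchronous orbit has period T, so by Kepler's third law a = (μT²/4π²)^(1/3).
μT²/4π² = 6.236×10¹⁵ × (3.568×10⁵)² / 39.48 = 2.011×10²⁵ m³.
a = 2.719×10⁸ m = 2.7194×10⁵ km.
Altitude h = a − R = 2.7194×10⁵ − 16550 = 2.5539×10⁵ km.

h_sync ≈ 2.55×10⁵ km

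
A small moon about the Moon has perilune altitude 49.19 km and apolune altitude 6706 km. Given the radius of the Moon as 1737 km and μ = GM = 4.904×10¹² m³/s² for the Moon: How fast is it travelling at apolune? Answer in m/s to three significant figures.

v ≈ 450 m/s

r_p = 1737 + 49.19 = 1786.2 km = 1.7862×10⁶ m.
r_a = 1737 + 6706 = 8443.0 km = 8.4430×10⁶ m.
Semi-major axis a = (r_p + r_a)/2 = 5114.6 km = 5.115×10⁶ m.
Vis-viva: v² = μ(2/r − 1/a) = 4.904×10¹² × (2.369×10⁻⁷ − 1.955×10⁻⁷) = 2.028×10⁵ m²/s².
v = 450.4 m/s.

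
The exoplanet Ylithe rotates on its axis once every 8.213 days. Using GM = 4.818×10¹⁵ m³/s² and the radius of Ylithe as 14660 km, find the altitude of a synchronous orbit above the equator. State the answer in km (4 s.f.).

h_sync ≈ 3.800×10⁵ km

T = 8.213 days = 7.096×10⁵ s.
A synchronous orbit has period T, so by Kepler's third law a = (μT²/4π²)^(1/3).
μT²/4π² = 4.818×10¹⁵ × (7.096×10⁵)² / 39.48 = 6.145×10²⁵ m³.
a = 3.946×10⁸ m = 3.9462×10⁵ km.
Altitude h = a − R = 3.9462×10⁵ − 14660 = 3.7996×10⁵ km.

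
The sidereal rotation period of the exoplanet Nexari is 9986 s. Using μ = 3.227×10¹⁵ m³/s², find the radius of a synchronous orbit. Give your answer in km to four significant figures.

r_sync ≈ 20130 km

A synchronous orbit has period T, so by Kepler's third law a = (μT²/4π²)^(1/3).
μT²/4π² = 3.227×10¹⁵ × (9.986×10³)² / 39.48 = 8.151×10²¹ m³.
a = 2.013×10⁷ m = 20125 km.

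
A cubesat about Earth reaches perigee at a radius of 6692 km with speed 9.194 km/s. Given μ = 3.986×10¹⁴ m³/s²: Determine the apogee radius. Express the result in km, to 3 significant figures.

apogee radius ≈ 16400 km

r_p = 6.692×10⁶ m.
Specific energy ε = v²/2 − μ/r = -1.730×10⁷ J/kg, so a = −μ/(2ε) = 1.152×10⁷ m.
The apsides satisfy r_p + r_a = 2a, so the apogee radius is 2a − r_p = 1.635×10⁷ m = 16350 km.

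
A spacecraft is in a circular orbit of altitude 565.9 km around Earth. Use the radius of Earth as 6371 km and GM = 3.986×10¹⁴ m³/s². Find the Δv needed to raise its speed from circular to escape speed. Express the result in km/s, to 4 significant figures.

Δv ≈ 3.140 km/s

r = 6371 + 565.9 = 6936.9 km = 6.9369×10⁶ m.
Circular speed v_c = √(μ/r) = 7580 m/s.
Escape speed v_esc = √(2μ/r) = √2 × v_c = 10720 m/s.
Δv = v_esc − v_c = 3140 m/s = 3.140 km/s.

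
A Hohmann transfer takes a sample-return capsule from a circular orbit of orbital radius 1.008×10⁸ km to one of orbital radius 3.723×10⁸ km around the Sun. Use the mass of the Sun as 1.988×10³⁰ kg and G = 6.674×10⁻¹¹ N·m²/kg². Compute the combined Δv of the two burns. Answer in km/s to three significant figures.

μ = GM = 6.674×10⁻¹¹ × 1.988×10³⁰ = 1.327×10²⁰ m³/s².
r₁ = 1.008×10⁸ km = 1.008×10¹¹ m.
r₂ = 3.723×10⁸ km = 3.723×10¹¹ m.
Transfer ellipse a_t = (r₁ + r₂)/2 = 2.366×10¹¹ m.
At r₁: circular v_c1 = √(μ/r₁) = 36280 m/s; transfer-perihelion v_p = √[μ(2/r₁ − 1/a_t)] = 45520 m/s.
Δv₁ = v_p − v_c1 = 9235 m/s.
At r₂: circular v_c2 = √(μ/r₂) = 18880 m/s; transfer-aphelion v_a = √[μ(2/r₂ − 1/a_t)] = 12320 m/s.
Δv₂ = v_c2 − v_a = 6555 m/s.
Total Δv = Δv₁ + Δv₂ = 15790 m/s = 15.79 km/s.

Δv_total ≈ 15.8 km/s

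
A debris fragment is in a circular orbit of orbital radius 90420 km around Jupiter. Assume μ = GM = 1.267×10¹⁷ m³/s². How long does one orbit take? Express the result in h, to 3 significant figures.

T ≈ 4.22 h

r = 90420 km = 9.042×10⁷ m.
Kepler's third law: T = 2π√(r³/μ) = 2π√((9.042×10⁷)³ / 1.267×10¹⁷).
r³/μ = 5.835×10⁶ s², so T = 2π × 2.416×10³ = 1.518×10⁴ s.
Converting: 1.518×10⁴ s ÷ 3600 = 4.216 h.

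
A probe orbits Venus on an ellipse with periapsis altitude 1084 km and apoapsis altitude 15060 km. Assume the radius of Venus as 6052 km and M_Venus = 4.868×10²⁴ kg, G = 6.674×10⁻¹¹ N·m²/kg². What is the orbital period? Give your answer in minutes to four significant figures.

T ≈ 308.4 minutes

μ = GM = 6.674×10⁻¹¹ × 4.868×10²⁴ = 3.249×10¹⁴ m³/s².
r_p = 6052 + 1084 = 7136.0 km = 7.1360×10⁶ m.
r_a = 6052 + 15060 = 21112 km = 2.1112×10⁷ m.
Semi-major axis a = (r_p + r_a)/2 = (7136.0 + 21112)/2 = 14124 km = 1.412×10⁷ m.
By Kepler's third law T = 2π√(a³/μ) = 2π × 2.945×10³ = 1.850×10⁴ s.
= 308.4 minutes.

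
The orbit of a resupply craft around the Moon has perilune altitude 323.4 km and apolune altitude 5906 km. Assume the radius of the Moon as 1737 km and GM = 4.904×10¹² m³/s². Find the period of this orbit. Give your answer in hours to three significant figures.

T ≈ 8.42 hours

r_p = 1737 + 323.4 = 2060.4 km = 2.0604×10⁶ m.
r_a = 1737 + 5906 = 7643.0 km = 7.6430×10⁶ m.
Semi-major axis a = (r_p + r_a)/2 = (2060.4 + 7643.0)/2 = 4851.7 km = 4.852×10⁶ m.
By Kepler's third law T = 2π√(a³/μ) = 2π × 4.826×10³ = 3.032×10⁴ s.
= 8.423 hours.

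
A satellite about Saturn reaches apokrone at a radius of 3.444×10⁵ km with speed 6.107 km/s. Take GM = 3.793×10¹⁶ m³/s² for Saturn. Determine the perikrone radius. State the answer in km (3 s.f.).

perikrone radius ≈ 70200 km

r_a = 3.444×10⁸ m.
Specific energy ε = v²/2 − μ/r = -9.149×10⁷ J/kg, so a = −μ/(2ε) = 2.073×10⁸ m.
The apsides satisfy r_p + r_a = 2a, so the perikrone radius is 2a − r_a = 7.020×10⁷ m = 70200 km.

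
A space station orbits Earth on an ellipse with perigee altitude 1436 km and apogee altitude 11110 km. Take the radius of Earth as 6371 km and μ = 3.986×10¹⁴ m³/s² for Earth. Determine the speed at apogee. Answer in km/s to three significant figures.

v ≈ 3.75 km/s

r_p = 6371 + 1436 = 7807.0 km = 7.8070×10⁶ m.
r_a = 6371 + 11110 = 17481 km = 1.7481×10⁷ m.
Semi-major axis a = (r_p + r_a)/2 = 12644 km = 1.264×10⁷ m.
Vis-viva: v² = μ(2/r − 1/a) = 3.986×10¹⁴ × (1.144×10⁻⁷ − 7.909×10⁻⁸) = 1.408×10⁷ m²/s².
v = 3752 m/s = 3.752 km/s.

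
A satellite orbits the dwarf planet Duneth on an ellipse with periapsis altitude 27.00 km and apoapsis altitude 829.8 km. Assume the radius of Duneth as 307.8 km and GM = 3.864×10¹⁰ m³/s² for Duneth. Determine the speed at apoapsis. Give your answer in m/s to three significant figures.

v ≈ 124 m/s

r_p = 307.8 + 27.00 = 334.80 km = 3.3480×10⁵ m.
r_a = 307.8 + 829.8 = 1137.6 km = 1.1376×10⁶ m.
Semi-major axis a = (r_p + r_a)/2 = 736.20 km = 7.362×10⁵ m.
Vis-viva: v² = μ(2/r − 1/a) = 3.864×10¹⁰ × (1.758×10⁻⁶ − 1.358×10⁻⁶) = 1.545×10⁴ m²/s².
v = 124.3 m/s.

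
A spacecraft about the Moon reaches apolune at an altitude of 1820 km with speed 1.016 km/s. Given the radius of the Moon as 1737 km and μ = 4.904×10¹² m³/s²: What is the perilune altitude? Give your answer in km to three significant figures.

r_a = 1737 + 1820 = 3557.0 km = 3.557×10⁶ m.
Specific energy ε = v²/2 − μ/r = -8.626×10⁵ J/kg, so a = −μ/(2ε) = 2.843×10⁶ m.
The apsides satisfy r_p + r_a = 2a, so the perilune radius is 2a − r_a = 2.128×10⁶ m = 2128.4 km.
Perilune altitude = 2128.4 − 1737 = 391.39 km.

perilune altitude ≈ 391 km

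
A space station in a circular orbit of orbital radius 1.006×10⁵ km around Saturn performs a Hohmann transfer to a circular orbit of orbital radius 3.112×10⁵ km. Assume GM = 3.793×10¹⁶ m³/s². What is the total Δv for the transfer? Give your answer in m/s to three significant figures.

r₁ = 1.006×10⁵ km = 1.006×10⁸ m.
r₂ = 3.112×10⁵ km = 3.112×10⁸ m.
Transfer ellipse a_t = (r₁ + r₂)/2 = 2.059×10⁸ m.
At r₁: circular v_c1 = √(μ/r₁) = 19420 m/s; transfer-perikrone v_p = √[μ(2/r₁ − 1/a_t)] = 23870 m/s.
Δv₁ = v_p − v_c1 = 4454 m/s.
At r₂: circular v_c2 = √(μ/r₂) = 11040 m/s; transfer-apokrone v_a = √[μ(2/r₂ − 1/a_t)] = 7717 m/s.
Δv₂ = v_c2 − v_a = 3323 m/s.
Total Δv = Δv₁ + Δv₂ = 7777 m/s.

Δv_total ≈ 7780 m/s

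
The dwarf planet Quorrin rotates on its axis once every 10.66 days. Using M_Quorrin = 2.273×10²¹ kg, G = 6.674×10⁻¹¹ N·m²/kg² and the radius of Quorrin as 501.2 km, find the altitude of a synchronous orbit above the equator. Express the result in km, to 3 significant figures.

μ = GM = 6.674×10⁻¹¹ × 2.273×10²¹ = 1.517×10¹¹ m³/s².
T = 10.66 days = 9.210×10⁵ s.
A synchronous orbit has period T, so by Kepler's third law a = (μT²/4π²)^(1/3).
μT²/4π² = 1.517×10¹¹ × (9.210×10⁵)² / 39.48 = 3.260×10²¹ m³.
a = 1.483×10⁷ m = 14827 km.
Altitude h = a − R = 14827 − 501.2 = 14326 km.

h_sync ≈ 14300 km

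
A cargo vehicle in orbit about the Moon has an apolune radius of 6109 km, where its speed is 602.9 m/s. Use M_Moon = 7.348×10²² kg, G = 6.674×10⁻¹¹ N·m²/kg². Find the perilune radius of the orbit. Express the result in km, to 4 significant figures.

perilune radius ≈ 1788 km

μ = GM = 6.674×10⁻¹¹ × 7.348×10²² = 4.904×10¹² m³/s².
r_a = 6.109×10⁶ m.
Specific energy ε = v²/2 − μ/r = -6.210×10⁵ J/kg, so a = −μ/(2ε) = 3.948×10⁶ m.
The apsides satisfy r_p + r_a = 2a, so the perilune radius is 2a − r_a = 1.788×10⁶ m = 1787.8 km.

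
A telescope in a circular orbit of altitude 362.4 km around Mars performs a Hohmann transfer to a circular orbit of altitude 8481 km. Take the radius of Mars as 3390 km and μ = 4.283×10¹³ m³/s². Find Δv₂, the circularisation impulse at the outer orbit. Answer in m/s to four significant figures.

Δv ≈ 583.0 m/s

r₁ = 3390 + 362.4 = 3752.4 km = 3.7524×10⁶ m.
r₂ = 3390 + 8481 = 11871 km = 1.1871×10⁷ m.
Transfer ellipse a_t = (r₁ + r₂)/2 = 7.812×10⁶ m.
At r₁: circular v_c1 = √(μ/r₁) = 3378 m/s; transfer-periapsis v_p = √[μ(2/r₁ − 1/a_t)] = 4165 m/s.
At r₂: circular v_c2 = √(μ/r₂) = 1899 m/s; transfer-apoapsis v_a = √[μ(2/r₂ − 1/a_t)] = 1316 m/s.
Δv₂ = v_c2 − v_a = 583.0 m/s.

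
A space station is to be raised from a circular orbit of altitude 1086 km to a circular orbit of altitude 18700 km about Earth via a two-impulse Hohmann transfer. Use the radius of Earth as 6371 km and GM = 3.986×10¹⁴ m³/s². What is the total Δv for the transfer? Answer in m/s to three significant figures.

r₁ = 6371 + 1086 = 7457.0 km = 7.4570×10⁶ m.
r₂ = 6371 + 18700 = 25071 km = 2.5071×10⁷ m.
Transfer ellipse a_t = (r₁ + r₂)/2 = 1.626×10⁷ m.
At r₁: circular v_c1 = √(μ/r₁) = 7311 m/s; transfer-perigee v_p = √[μ(2/r₁ − 1/a_t)] = 9077 m/s.
Δv₁ = v_p − v_c1 = 1766 m/s.
At r₂: circular v_c2 = √(μ/r₂) = 3987 m/s; transfer-apogee v_a = √[μ(2/r₂ − 1/a_t)] = 2700 m/s.
Δv₂ = v_c2 − v_a = 1287 m/s.
Total Δv = Δv₁ + Δv₂ = 3054 m/s.

Δv_total ≈ 3050 m/s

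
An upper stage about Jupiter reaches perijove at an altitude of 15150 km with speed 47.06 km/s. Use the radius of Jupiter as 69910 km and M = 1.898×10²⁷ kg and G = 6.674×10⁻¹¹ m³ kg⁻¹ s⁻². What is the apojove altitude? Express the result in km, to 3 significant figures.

apojove altitude ≈ 1.77×10⁵ km

μ = GM = 6.674×10⁻¹¹ × 1.898×10²⁷ = 1.267×10¹⁷ m³/s².
r_p = 69910 + 15150 = 85060 km = 8.506×10⁷ m.
Specific energy ε = v²/2 − μ/r = -3.819×10⁸ J/kg, so a = −μ/(2ε) = 1.658×10⁸ m.
The apsides satisfy r_p + r_a = 2a, so the apojove radius is 2a − r_p = 2.466×10⁸ m = 2.4664×10⁵ km.
Apojove altitude = 2.4664×10⁵ − 69910 = 1.7673×10⁵ km.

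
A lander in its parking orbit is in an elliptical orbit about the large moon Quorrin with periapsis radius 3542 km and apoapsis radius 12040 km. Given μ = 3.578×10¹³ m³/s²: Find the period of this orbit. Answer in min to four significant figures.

T ≈ 380.7 min

Semi-major axis a = (r_p + r_a)/2 = (3542.0 + 12040)/2 = 7791.0 km = 7.791×10⁶ m.
By Kepler's third law T = 2π√(a³/μ) = 2π × 3.636×10³ = 2.284×10⁴ s.
= 380.7 min.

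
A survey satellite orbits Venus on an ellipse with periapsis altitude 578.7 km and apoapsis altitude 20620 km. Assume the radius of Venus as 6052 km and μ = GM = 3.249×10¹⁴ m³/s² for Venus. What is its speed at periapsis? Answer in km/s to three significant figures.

v ≈ 8.86 km/s

r_p = 6052 + 578.7 = 6630.7 km = 6.6307×10⁶ m.
r_a = 6052 + 20620 = 26672 km = 2.6672×10⁷ m.
Semi-major axis a = (r_p + r_a)/2 = 16651 km = 1.665×10⁷ m.
Vis-viva: v² = μ(2/r − 1/a) = 3.249×10¹⁴ × (3.016×10⁻⁷ − 6.006×10⁻⁸) = 7.849×10⁷ m²/s².
v = 8859 m/s = 8.859 km/s.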